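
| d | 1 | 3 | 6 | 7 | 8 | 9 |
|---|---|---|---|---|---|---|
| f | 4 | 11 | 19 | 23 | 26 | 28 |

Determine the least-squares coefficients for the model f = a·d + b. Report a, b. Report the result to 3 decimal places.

Normal-equation sums: Σd·d = 240, Σd = 34, Σ1 = 6.
Moment sums: Σd·f = 772, Σf = 111.
Normal equations: [[240, 34]; [34, 6]]·[a, b]ᵀ = [772, 111]ᵀ.
Determinant 240·6 − 34² = 284.
a = (772·6 − 34·111)/284 = 429/142; b = (240·111 − 34·772)/284 = 98/71.

a = 3.021, b = 1.380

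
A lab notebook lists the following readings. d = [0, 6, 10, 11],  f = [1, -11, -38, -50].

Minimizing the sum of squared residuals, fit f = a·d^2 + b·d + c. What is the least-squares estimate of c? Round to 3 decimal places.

c = 0.923

Entries of XᵀX: Σd^2·d^2 = 25937, Σd^2·d = 2547, Σd^2 = 257, Σd·d = 257, Σd = 27, Σ1 = 4.
Moment sums: Σd^2·f = -10246, Σd·f = -996, Σf = -98.
Row-reducing yields a = -9411/17900, b = 22161/17900, c = 826/895.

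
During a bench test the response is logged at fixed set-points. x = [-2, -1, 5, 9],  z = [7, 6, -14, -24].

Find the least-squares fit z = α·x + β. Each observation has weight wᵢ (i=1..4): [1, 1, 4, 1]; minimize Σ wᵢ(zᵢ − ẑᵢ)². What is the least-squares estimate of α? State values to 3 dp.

The normal system AᵀWA·[α, β]ᵀ = AᵀWz is [[186, 26]; [26, 7]]·[α, β]ᵀ = [-516, -67]ᵀ.
Eliminating β: 7·(row 1) − 26·(row 2) gives 626·α = 7·(-516) − 26·(-67) = -1870, so α = -935/313.
Then β = ((-67) − 26·(-935/313))/7 = 477/313.

α = -2.987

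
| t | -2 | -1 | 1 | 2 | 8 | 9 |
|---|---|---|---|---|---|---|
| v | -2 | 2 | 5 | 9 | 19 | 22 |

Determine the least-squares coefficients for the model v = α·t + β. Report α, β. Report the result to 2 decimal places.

Sums needed: Σt·t = 155, Σt = 17, Σ1 = 6.
Right-hand side: Σt·v = 375, Σv = 55.
Normal equations: [[155, 17]; [17, 6]]·[α, β]ᵀ = [375, 55]ᵀ.
Determinant 155·6 − 17² = 641.
α = (375·6 − 17·55)/641 = 1315/641; β = (155·55 − 17·375)/641 = 2150/641.

α = 2.05, β = 3.35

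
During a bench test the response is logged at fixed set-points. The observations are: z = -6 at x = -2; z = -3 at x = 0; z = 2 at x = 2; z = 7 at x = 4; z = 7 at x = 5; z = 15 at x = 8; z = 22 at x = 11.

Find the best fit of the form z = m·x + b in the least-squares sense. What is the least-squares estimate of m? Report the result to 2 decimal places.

Forming MᵀM = [[234, 28]; [28, 7]] and Mᵀz = [441, 44]ᵀ gives MᵀM·[m, b]ᵀ = Mᵀz.
Eliminating b: 7·(row 1) − 28·(row 2) gives 854·m = 7·441 − 28·44 = 1855, so m = 265/122.
Then b = (44 − 28·(265/122))/7 = -1026/427.

m = 2.17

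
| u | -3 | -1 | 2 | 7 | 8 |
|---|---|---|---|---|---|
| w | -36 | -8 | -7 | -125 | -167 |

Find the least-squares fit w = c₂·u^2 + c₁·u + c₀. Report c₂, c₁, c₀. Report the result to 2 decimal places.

Setting ∂/∂c₂ … = 0 gives: 6595·c₂ + 835·c₁ + 127·c₀ = -17173;  835·c₂ + 127·c₁ + 13·c₀ = -2109;  127·c₂ + 13·c₁ + 5·c₀ = -343.
Row-reducing yields c₂ = -31090/10569, c₁ = 30361/10569, c₀ = -4762/3523.

c₂ = -2.94, c₁ = 2.87, c₀ = -1.35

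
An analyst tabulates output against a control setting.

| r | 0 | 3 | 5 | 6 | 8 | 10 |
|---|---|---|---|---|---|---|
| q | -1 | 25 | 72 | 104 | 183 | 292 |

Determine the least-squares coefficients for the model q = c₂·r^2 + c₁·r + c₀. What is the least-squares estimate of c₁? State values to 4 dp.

c₁ = -0.3701

Normal-equation sums: Σr^2·r^2 = 16098, Σr^2·r = 1880, Σr^2 = 234, Σr·r = 234, Σr = 32, Σ1 = 6.
Moment sums: Σr^2·q = 46681, Σr·q = 5443, Σq = 675.
XᵀX·[c₂, c₁, c₀]ᵀ = Xᵀq becomes [[16098, 1880, 234]; [1880, 234, 32]; [234, 32, 6]]·[c₂, c₁, c₀]ᵀ = [46681, 5443, 675]ᵀ.
Solving the 3×3 system (Gaussian elimination) gives c₂ = 46664/15801, c₁ = -3899/10534, c₀ = -22183/31602.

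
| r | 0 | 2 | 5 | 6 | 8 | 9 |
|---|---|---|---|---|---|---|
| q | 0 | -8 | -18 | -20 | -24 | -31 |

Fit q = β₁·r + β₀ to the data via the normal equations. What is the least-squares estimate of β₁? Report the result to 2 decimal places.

β₁ = -3.20

Compute the Gram sums: Σr·r = 210, Σr = 30, Σ1 = 6.
And Σr·q = -697, Σq = -101.
det = 210·6 − 30² = 360.
β₁ = ((-697)·6 − 30·(-101))/360 = -16/5; β₀ = (210·(-101) − 30·(-697))/360 = -5/6.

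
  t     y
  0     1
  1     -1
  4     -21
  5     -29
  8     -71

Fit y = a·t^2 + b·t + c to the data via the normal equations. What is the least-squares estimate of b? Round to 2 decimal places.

b = -1.56

The normal equations are: 4978·a + 702·b + 106·c = -5606;  702·a + 106·b + 18·c = -798;  106·a + 18·b + 5·c = -121.
(Σt^2·t^2 = 4978, Σt^2·t = 702, Σt^2 = 106, Σt·t = 106, Σt = 18, Σ1 = 5, Σt^2·y = -5606, Σt·y = -798, Σy = -121.)
Solving the 3×3 system (Gaussian elimination) gives a = -2865/3079, b = -4803/3079, c = 3517/3079.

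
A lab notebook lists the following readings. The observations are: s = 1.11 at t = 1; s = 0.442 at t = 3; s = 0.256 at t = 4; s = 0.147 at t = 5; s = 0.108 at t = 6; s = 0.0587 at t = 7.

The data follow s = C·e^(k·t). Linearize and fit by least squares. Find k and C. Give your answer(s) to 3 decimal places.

With ln sᵢ as the transformed response and tᵢ as the regressor:
Σt = 26.0000, Σ(t)² = 136.0000, Σln s = -9.0529, Σt·ln s = -50.5829.
Equations: 136.0000·k + 26.0000·ln C = -50.5829;  26.0000·k + 6·ln C = -9.0529.
Solving (det = 140.0000): k = -0.48658, ln C = 0.59969, so C = exp(0.59969) = 1.82155.

k = -0.487, C = 1.822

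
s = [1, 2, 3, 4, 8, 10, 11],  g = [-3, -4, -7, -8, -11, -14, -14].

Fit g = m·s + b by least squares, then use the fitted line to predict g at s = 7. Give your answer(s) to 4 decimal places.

Setting ∂/∂m … = 0 gives: 315·m + 39·b = -446;  39·m + 7·b = -61.
Eliminating b: 7·(row 1) − 39·(row 2) gives 684·m = 7·(-446) − 39·(-61) = -743, so m = -743/684.
Then b = ((-61) − 39·(-743/684))/7 = -607/228.
At s = 7: ĝ = (-743/684)·(7) + (-607/228)·(1) = -3511/342.

ĝ = -10.2661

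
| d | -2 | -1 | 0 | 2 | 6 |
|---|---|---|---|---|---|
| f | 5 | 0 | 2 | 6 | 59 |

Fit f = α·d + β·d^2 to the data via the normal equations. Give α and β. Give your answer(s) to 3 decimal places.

α = 0.516, β = 1.548

From the data, Σd·d = 45, Σd·d^2 = 215, Σd^2·d^2 = 1329.
For Mᵀf: Σd·f = 356, Σd^2·f = 2168.
Eliminating β: 1329·(row 1) − 215·(row 2) gives 13580·α = 1329·356 − 215·2168 = 7004, so α = 1751/3395.
Then β = (2168 − 215·(1751/3395))/1329 = 1051/679.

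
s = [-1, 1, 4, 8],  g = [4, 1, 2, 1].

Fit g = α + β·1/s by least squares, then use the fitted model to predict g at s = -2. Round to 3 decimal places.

The normal equations are: 4·α + (3/8)·β = 8;  (3/8)·α + (133/64)·β = -19/8.
(Σ1 = 4, Σ1/s = 3/8, Σ1/s·1/s = 133/64, Σg = 8, Σ1/s·g = -19/8.)
Determinant 4·(133/64) − (3/8)² = 523/64.
α = (8·(133/64) − (3/8)·(-19/8))/(523/64) = 1121/523; β = (4·(-19/8) − (3/8)·8)/(523/64) = -800/523.
At s = -2: ĝ = (1121/523)·(1) + (-800/523)·(-1/2) = 1521/523.

ĝ = 2.908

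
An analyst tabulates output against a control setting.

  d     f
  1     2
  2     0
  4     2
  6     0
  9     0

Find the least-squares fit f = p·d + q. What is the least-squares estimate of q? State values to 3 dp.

q = 1.612

Normal-equation sums: Σd·d = 138, Σd = 22, Σ1 = 5.
For Aᵀf: Σd·f = 10, Σf = 4.
Normal equations: [[138, 22]; [22, 5]]·[p, q]ᵀ = [10, 4]ᵀ.
Eliminating q: 5·(row 1) − 22·(row 2) gives 206·p = 5·10 − 22·4 = -38, so p = -19/103.
Then q = (4 − 22·(-19/103))/5 = 166/103.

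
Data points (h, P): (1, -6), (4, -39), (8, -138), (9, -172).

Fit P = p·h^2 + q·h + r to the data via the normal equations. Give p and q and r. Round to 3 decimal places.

p = -1.945, q = -1.322, r = -2.694

The normal system MᵀM·[p, q, r]ᵀ = MᵀP is [[10914, 1306, 162]; [1306, 162, 22]; [162, 22, 4]]·[p, q, r]ᵀ = [-23394, -2814, -355]ᵀ.
Inverting the 3×3 Gram matrix, [p, q, r]ᵀ = [-6077/3124, -4131/3124, -2104/781]ᵀ.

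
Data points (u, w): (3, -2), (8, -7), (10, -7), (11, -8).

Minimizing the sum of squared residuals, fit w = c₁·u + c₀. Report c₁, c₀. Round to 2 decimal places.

c₁ = -0.74, c₀ = -0.11

The normal equations are: 294·c₁ + 32·c₀ = -220;  32·c₁ + 4·c₀ = -24.
(Σu·u = 294, Σu = 32, Σ1 = 4, Σu·w = -220, Σw = -24.)
Eliminating c₀: 4·(row 1) − 32·(row 2) gives 152·c₁ = 4·(-220) − 32·(-24) = -112, so c₁ = -14/19.
Then c₀ = ((-24) − 32·(-14/19))/4 = -2/19.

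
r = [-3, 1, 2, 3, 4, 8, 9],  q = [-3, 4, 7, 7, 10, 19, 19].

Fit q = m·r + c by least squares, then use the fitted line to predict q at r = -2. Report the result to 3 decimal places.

q̂ = -1.407

Entries of AᵀA: Σr·r = 184, Σr = 24, Σ1 = 7.
Moment sums: Σr·q = 411, Σq = 63.
Determinant 184·7 − 24² = 712.
m = (411·7 − 24·63)/712 = 1365/712; c = (184·63 − 24·411)/712 = 216/89.
At r = -2: q̂ = (1365/712)·(-2) + (216/89)·(1) = -501/356.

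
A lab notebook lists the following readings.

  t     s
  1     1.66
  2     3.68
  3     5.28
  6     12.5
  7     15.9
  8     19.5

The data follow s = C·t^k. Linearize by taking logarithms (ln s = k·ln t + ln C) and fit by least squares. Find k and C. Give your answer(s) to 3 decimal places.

With ln sᵢ as the transformed response and ln tᵢ as the regressor:
Σln t = 7.6089, Σ(ln t)² = 13.0084, Σln s = 11.7361, Σln t·ln s = 18.8164.
Normal system: [[13.0084, 7.6089]; [7.6089, 6]]·[k, ln C]ᵀ = [18.8164, 11.7361]ᵀ.
Slope k = (n·Σln t·ln s − Σln t·Σln s)/(n·Σ(ln t)² − (Σln t)²) = (6·18.8164 − 7.6089·11.7361)/20.1558 = 1.17088; ln C = (Σln s − k·Σln t)/n = 0.47118, so C = exp(0.47118) = 1.60188.

k = 1.171, C = 1.602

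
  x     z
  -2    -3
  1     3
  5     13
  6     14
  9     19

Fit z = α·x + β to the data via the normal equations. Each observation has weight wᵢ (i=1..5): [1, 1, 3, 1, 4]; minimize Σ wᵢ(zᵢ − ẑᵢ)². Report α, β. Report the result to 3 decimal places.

Entries of AᵀWA: Σwᵢ·x·x = 440, Σwᵢ·x = 56, Σwᵢ·1 = 10.
And Σwᵢ·x·z = 972, Σwᵢ·z = 129.
AᵀWA·[α, β]ᵀ = AᵀWz becomes [[440, 56]; [56, 10]]·[α, β]ᵀ = [972, 129]ᵀ.
det = 440·10 − 56² = 1264.
α = (972·10 − 56·129)/1264 = 156/79; β = (440·129 − 56·972)/1264 = 291/158.

α = 1.975, β = 1.842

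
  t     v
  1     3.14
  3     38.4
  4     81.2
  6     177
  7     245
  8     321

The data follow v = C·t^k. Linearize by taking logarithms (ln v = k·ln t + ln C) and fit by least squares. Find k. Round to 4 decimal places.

k = 2.2310

Taking logs, ln v = k·ln t + ln C, so regress ln v on ln t.
XᵀX = [[14.4498, 8.3020]; [8.3020, 6]], rhs = [42.0840, 25.6380]ᵀ  (here Σln t = 8.3020, Σ(ln t)² = 14.4498, Σln v = 25.6380, Σln t·ln v = 42.0840).
Slope k = (n·Σln t·ln v − Σln t·Σln v)/(n·Σ(ln t)² − (Σln t)²) = (6·42.0840 − 8.3020·25.6380)/17.7753 = 2.23097; ln C = (Σln v − k·Σln t)/n = 1.18608.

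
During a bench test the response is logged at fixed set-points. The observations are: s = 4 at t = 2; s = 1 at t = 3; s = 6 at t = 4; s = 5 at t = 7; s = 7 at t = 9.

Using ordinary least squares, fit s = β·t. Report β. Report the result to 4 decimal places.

Normal-equation sums: Σt·t = 159.
And Σt·s = 133.
So AᵀA·[β]ᵀ = Aᵀs: [[159]]·[β]ᵀ = [133]ᵀ.
Hence β = 133 / 159 ≈ 0.836478.

β = 0.8365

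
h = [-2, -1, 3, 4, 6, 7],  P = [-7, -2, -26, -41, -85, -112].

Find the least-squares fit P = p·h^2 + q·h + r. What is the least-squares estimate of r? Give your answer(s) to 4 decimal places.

r = -2.3381

Forming MᵀM = [[4051, 641, 115]; [641, 115, 17]; [115, 17, 6]] and MᵀP = [-9468, -1520, -273]ᵀ gives MᵀM·[p, q, r]ᵀ = MᵀP.
Inverting the 3×3 Gram matrix, [p, q, r]ᵀ = [-71701/36150, -65659/36150, -14087/6025]ᵀ.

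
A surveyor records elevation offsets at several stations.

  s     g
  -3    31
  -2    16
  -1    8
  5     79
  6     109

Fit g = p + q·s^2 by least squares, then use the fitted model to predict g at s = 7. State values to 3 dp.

ĝ = 147.672

Compute the Gram sums: Σ1 = 5, Σs^2 = 75, Σs^2·s^2 = 2019.
And Σg = 243, Σs^2·g = 6250.
Normal equations: [[5, 75]; [75, 2019]]·[p, q]ᵀ = [243, 6250]ᵀ.
Eliminating q: 2019·(row 1) − 75·(row 2) gives 4470·p = 2019·243 − 75·6250 = 21867, so p = 7289/1490.
Then q = (6250 − 75·(7289/1490))/2019 = 2605/894.
At s = 7: ĝ = (7289/1490)·(1) + (2605/894)·(49) = 330046/2235.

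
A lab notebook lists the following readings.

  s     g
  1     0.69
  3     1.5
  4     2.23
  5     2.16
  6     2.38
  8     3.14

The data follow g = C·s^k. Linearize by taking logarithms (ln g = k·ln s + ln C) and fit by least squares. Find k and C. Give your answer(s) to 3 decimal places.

Linearized form: ln g = k·ln s + ln C. From the 6 transformed points,
Σln s = 7.9655, Σ(ln s)² = 13.2535, Σln g = 3.6178, Σln s·ln g = 6.7297.
Normal system: [[13.2535, 7.9655]; [7.9655, 6]]·[k, ln C]ᵀ = [6.7297, 3.6178]ᵀ.
Slope k = (n·Σln s·ln g − Σln s·Σln g)/(n·Σ(ln s)² − (Σln s)²) = (6·6.7297 − 7.9655·3.6178)/16.0713 = 0.71930; ln C = (Σln g − k·Σln s)/n = -0.35196, so C = exp(-0.35196) = 0.70331.

k = 0.719, C = 0.703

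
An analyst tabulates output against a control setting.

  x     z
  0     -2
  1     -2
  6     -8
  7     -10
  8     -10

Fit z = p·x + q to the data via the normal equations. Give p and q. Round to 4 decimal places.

From the data, Σx·x = 150, Σx = 22, Σ1 = 5.
Moment sums: Σx·z = -200, Σz = -32.
Determinant 150·5 − 22² = 266.
p = ((-200)·5 − 22·(-32))/266 = -148/133; q = (150·(-32) − 22·(-200))/266 = -200/133.

p = -1.1128, q = -1.5038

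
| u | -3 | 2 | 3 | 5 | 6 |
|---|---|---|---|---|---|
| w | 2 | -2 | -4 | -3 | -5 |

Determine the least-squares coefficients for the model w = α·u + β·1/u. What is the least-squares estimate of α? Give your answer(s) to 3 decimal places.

α = -0.707

From the data, Σu·u = 83, Σu·1/u = 5, Σ1/u·1/u = 27/50.
Moment sums: Σu·w = -67, Σ1/u·w = -133/30.
So AᵀA·[α, β]ᵀ = Aᵀw: [[83, 5]; [5, 27/50]]·[α, β]ᵀ = [-67, -133/30]ᵀ.
Determinant 83·(27/50) − 5² = 991/50.
α = ((-67)·(27/50) − 5·(-133/30))/(991/50) = -2102/2973; β = (83·(-133/30) − 5·(-67))/(991/50) = -4945/2973.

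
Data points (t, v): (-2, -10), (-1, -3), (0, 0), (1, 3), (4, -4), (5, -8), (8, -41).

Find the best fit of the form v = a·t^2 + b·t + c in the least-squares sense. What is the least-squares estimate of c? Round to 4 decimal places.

The normal equations are: 4995·a + 693·b + 111·c = -2928;  693·a + 111·b + 15·c = -358;  111·a + 15·b + 7·c = -63.
Inverting the 3×3 Gram matrix, [a, b, c]ᵀ = [-19685/18642, 60899/18642, 2312/3107]ᵀ.

c = 0.7441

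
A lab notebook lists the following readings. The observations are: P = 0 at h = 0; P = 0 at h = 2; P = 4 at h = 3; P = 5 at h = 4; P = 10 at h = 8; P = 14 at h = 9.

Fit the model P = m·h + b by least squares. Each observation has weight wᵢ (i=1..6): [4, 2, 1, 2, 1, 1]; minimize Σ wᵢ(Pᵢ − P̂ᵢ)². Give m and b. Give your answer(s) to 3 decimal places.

m = 1.461, b = -0.796

Sums needed: Σwᵢ·h·h = 194, Σwᵢ·h = 32, Σwᵢ·1 = 11.
For AᵀWP: Σwᵢ·h·P = 258, Σwᵢ·P = 38.
So AᵀWA·[m, b]ᵀ = AᵀWP: [[194, 32]; [32, 11]]·[m, b]ᵀ = [258, 38]ᵀ.
Eliminating b: 11·(row 1) − 32·(row 2) gives 1110·m = 11·258 − 32·38 = 1622, so m = 811/555.
Then b = (38 − 32·(811/555))/11 = -442/555.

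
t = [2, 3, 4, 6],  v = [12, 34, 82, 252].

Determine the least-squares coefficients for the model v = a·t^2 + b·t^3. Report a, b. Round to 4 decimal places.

a = 1.0190, b = 0.9981

Compute the Gram sums: Σt^2·t^2 = 1649, Σt^2·t^3 = 9075, Σt^3·t^3 = 51545.
Moment sums: Σt^2·v = 10738, Σt^3·v = 60694.
Eliminating b: 51545·(row 1) − 9075·(row 2) gives 2642080·a = 51545·10738 − 9075·60694 = 2692160, so a = 16826/16513.
Then b = (60694 − 9075·(16826/16513))/51545 = 82408/82565.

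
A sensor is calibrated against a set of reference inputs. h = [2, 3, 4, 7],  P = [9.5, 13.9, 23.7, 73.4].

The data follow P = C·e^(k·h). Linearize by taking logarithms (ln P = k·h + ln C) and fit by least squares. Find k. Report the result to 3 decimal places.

Let Y = ln P. Fitting Y = k·h + ln C by least squares:
Σh = 16.0000, Σ(h)² = 78.0000, Σln P = 12.3446, Σh·ln P = 55.1316.
Equations: 78.0000·k + 16.0000·ln C = 55.1316;  16.0000·k + 4·ln C = 12.3446.
Slope k = (n·Σh·ln P − Σh·Σln P)/(n·Σ(h)² − (Σh)²) = (4·55.1316 − 16.0000·12.3446)/56.0000 = 0.41095; ln C = (Σln P − k·Σh)/n = 1.44235.

k = 0.411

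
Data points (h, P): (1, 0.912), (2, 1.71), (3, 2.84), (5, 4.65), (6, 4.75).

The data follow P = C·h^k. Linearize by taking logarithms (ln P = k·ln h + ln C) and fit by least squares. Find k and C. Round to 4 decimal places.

With ln Pᵢ as the transformed response and ln hᵢ as the regressor:
Σln h = 5.1930, Σ(ln h)² = 7.4881, Σln P = 4.5832, Σln h·ln P = 6.7839.
Equations: 7.4881·k + 5.1930·ln C = 6.7839;  5.1930·k + 5·ln C = 4.5832.
Slope k = (n·Σln h·ln P − Σln h·Σln P)/(n·Σ(ln h)² − (Σln h)²) = (5·6.7839 − 5.1930·4.5832)/10.4737 = 0.96616; ln C = (Σln P − k·Σln h)/n = -0.08681, so C = exp(-0.08681) = 0.91685.

k = 0.9662, C = 0.9169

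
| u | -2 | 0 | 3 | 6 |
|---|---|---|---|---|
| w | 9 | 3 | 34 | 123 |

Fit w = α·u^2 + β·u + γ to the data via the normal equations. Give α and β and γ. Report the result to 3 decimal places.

Setting ∂/∂α … = 0 gives: 1393·α + 235·β + 49·γ = 4770;  235·α + 49·β + 7·γ = 822;  49·α + 7·β + 4·γ = 169.
Inverting the 3×3 Gram matrix, [α, β, γ]ᵀ = [2297/762, 1583/762, 643/381]ᵀ.

α = 3.014, β = 2.077, γ = 1.688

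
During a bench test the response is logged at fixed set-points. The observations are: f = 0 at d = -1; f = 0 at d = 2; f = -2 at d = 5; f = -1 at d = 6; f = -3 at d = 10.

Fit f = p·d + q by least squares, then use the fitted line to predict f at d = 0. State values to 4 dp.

f̂ = 0.0462

Forming AᵀA = [[166, 22]; [22, 5]] and Aᵀf = [-46, -6]ᵀ gives AᵀA·[p, q]ᵀ = Aᵀf.
Eliminating q: 5·(row 1) − 22·(row 2) gives 346·p = 5·(-46) − 22·(-6) = -98, so p = -49/173.
Then q = ((-6) − 22·(-49/173))/5 = 8/173.
At d = 0: f̂ = (-49/173)·(0) + (8/173)·(1) = 8/173.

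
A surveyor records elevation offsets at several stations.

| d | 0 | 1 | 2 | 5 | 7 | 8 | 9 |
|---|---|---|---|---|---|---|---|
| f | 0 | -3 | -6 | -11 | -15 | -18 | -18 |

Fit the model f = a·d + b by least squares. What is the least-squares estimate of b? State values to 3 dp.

b = -0.941

AᵀA·[a, b]ᵀ = Aᵀf reads: 224·a + 32·b = -481;  32·a + 7·b = -71.
(Σd·d = 224, Σd = 32, Σ1 = 7, Σd·f = -481, Σf = -71.)
det = 224·7 − 32² = 544.
a = ((-481)·7 − 32·(-71))/544 = -1095/544; b = (224·(-71) − 32·(-481))/544 = -16/17.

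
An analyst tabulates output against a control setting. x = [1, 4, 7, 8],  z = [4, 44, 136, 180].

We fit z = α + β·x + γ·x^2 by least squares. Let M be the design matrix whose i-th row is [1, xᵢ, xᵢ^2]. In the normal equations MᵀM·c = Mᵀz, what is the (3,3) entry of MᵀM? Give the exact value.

Row 3 ↔ basis x^2, column 3 ↔ basis x^2, so (MᵀM)_{3,3} = Σᵢ (x^2)·(x^2) = (1)·(1) + (16)·(16) + (49)·(49) + (64)·(64) = 6754.

6754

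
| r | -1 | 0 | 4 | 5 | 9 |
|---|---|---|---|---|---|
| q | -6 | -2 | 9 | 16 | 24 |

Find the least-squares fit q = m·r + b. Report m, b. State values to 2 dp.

m = 3.05, b = -2.16

From the data, Σr·r = 123, Σr = 17, Σ1 = 5.
And Σr·q = 338, Σq = 41.
MᵀM·[m, b]ᵀ = Mᵀq becomes [[123, 17]; [17, 5]]·[m, b]ᵀ = [338, 41]ᵀ.
det = 123·5 − 17² = 326.
m = (338·5 − 17·41)/326 = 993/326; b = (123·41 − 17·338)/326 = -703/326.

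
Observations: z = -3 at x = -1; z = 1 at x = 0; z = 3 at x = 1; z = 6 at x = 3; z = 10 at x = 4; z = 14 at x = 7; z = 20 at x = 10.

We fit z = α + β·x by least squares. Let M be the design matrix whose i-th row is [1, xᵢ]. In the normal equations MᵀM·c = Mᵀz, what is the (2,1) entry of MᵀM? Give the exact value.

Row 2 ↔ basis x, column 1 ↔ basis 1, so (MᵀM)_{2,1} = Σᵢ x = (-1)·(1) + (0)·(1) + (1)·(1) + (3)·(1) + (4)·(1) + (7)·(1) + (10)·(1) = 24.

24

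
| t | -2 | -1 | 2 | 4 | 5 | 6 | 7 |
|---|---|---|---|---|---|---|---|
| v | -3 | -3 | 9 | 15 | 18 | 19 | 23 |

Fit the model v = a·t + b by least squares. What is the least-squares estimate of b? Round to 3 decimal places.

b = 2.060

Setting ∂/∂a … = 0 gives: 135·a + 21·b = 452;  21·a + 7·b = 78.
det = 135·7 − 21² = 504.
a = (452·7 − 21·78)/504 = 109/36; b = (135·78 − 21·452)/504 = 173/84.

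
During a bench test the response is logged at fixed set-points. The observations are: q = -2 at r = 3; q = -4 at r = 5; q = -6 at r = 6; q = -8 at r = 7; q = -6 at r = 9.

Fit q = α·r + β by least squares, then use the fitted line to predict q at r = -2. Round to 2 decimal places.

q̂ = 1.20

The normal equations are: 200·α + 30·β = -172;  30·α + 5·β = -26.
(Σr·r = 200, Σr = 30, Σ1 = 5, Σr·q = -172, Σq = -26.)
Δ = 200·5 − 30² = 100.
α = ((-172)·5 − 30·(-26))/100 = -4/5; β = (200·(-26) − 30·(-172))/100 = -2/5.
At r = -2: q̂ = (-4/5)·(-2) + (-2/5)·(1) = 6/5.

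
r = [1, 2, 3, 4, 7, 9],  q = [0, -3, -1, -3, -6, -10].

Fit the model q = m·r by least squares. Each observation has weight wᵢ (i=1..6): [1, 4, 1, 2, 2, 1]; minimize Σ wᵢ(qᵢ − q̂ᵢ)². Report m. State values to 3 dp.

m = -0.949

Entries of AᵀWA: Σwᵢ·r·r = 237.
Moment sums: Σwᵢ·r·q = -225.
AᵀWA·[m]ᵀ = AᵀWq becomes [[237]]·[m]ᵀ = [-225]ᵀ.
m = (-225)/237 = -0.949367.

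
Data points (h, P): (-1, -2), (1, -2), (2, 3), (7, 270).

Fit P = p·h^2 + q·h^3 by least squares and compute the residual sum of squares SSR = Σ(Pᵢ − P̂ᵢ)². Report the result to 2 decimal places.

SSR = 3.05

From the data, Σh^2·h^2 = 2419, Σh^2·h^3 = 16839, Σh^3·h^3 = 117715.
Right-hand side: Σh^2·P = 13238, Σh^3·P = 92634.
Eliminating q: 117715·(row 1) − 16839·(row 2) gives 1200664·p = 117715·13238 − 16839·92634 = -1552756, so p = -388189/300166.
Then q = (92634 − 16839·(-388189/300166))/117715 = 291741/300166.
Residuals: 39799/150083, -251942/150083, 59663/150083, -541/150083; SSR = 457205/150083.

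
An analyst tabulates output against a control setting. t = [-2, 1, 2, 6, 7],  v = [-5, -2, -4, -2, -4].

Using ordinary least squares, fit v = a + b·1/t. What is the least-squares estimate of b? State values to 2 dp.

Entries of AᵀA: Σ1 = 5, Σ1/t = 55/42, Σ1/t·1/t = 2731/1764.
And Σv = -17, Σ1/t·v = -101/42.
Normal equations: [[5, 55/42]; [55/42, 2731/1764]]·[a, b]ᵀ = [-17, -101/42]ᵀ.
Determinant 5·(2731/1764) − (55/42)² = 5315/882.
a = ((-17)·(2731/1764) − (55/42)·(-101/42))/(5315/882) = -20436/5315; b = (5·(-101/42) − (55/42)·(-17))/(5315/882) = 1806/1063.

b = 1.70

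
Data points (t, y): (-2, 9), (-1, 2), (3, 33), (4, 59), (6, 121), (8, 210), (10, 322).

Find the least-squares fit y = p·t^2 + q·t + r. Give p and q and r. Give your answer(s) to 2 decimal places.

The normal system MᵀM·[p, q, r]ᵀ = Mᵀy is [[15746, 1810, 230]; [1810, 230, 28]; [230, 28, 7]]·[p, q, r]ᵀ = [51275, 5941, 756]ᵀ.
Inverting the 3×3 Gram matrix, [p, q, r]ᵀ = [38150/12701, 52463/25402, 13282/12701]ᵀ.

p = 3.00, q = 2.07, r = 1.05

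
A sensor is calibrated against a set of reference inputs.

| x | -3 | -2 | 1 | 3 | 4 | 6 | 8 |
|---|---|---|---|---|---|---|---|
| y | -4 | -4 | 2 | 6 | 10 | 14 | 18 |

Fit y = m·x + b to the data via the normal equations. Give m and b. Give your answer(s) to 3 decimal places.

With design matrix A, AᵀA = [[139, 17]; [17, 7]] and Aᵀy = [308, 42]ᵀ.
Δ = 139·7 − 17² = 684.
m = (308·7 − 17·42)/684 = 721/342; b = (139·42 − 17·308)/684 = 301/342.

m = 2.108, b = 0.880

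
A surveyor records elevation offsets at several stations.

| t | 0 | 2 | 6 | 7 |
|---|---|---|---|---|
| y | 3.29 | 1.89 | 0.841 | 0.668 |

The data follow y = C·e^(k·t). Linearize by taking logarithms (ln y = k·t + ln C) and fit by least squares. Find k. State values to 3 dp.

Taking logs, ln y = k·t + ln C, so regress ln y on t.
AᵀA = [[89.0000, 15.0000]; [15.0000, 4]], rhs = [-2.5901, 1.2508]ᵀ  (here Σt = 15.0000, Σ(t)² = 89.0000, Σln y = 1.2508, Σt·ln y = -2.5901).
Δ = 89.0000·4 − (15.0000)² = 131.0000; k = (-2.5901·4 − 15.0000·1.2508)/131.0000 = -0.22231, ln C = (89.0000·1.2508 − 15.0000·-2.5901)/131.0000 = 1.14638.

k = -0.222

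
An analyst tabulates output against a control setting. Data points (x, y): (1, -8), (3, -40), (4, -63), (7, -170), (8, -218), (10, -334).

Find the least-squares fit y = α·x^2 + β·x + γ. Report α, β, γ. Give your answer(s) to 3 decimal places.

Normal-equation sums: Σx^2·x^2 = 16835, Σx^2·x = 1947, Σx^2 = 239, Σx·x = 239, Σx = 33, Σ1 = 6.
For Aᵀy: Σx^2·y = -57058, Σx·y = -6654, Σy = -833.
So AᵀA·[α, β, γ]ᵀ = Aᵀy: [[16835, 1947, 239]; [1947, 239, 33]; [239, 33, 6]]·[α, β, γ]ᵀ = [-57058, -6654, -833]ᵀ.
Inverting the 3×3 Gram matrix, [α, β, γ]ᵀ = [-1619/536, -34737/12328, -18605/6164]ᵀ.

α = -3.021, β = -2.818, γ = -3.018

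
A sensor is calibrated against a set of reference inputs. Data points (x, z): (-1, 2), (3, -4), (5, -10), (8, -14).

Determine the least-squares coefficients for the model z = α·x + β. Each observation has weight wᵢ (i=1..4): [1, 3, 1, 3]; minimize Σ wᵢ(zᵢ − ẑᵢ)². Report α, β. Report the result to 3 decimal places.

α = -1.858, β = 0.843

Sums needed: Σwᵢ·x·x = 245, Σwᵢ·x = 37, Σwᵢ·1 = 8.
For AᵀWz: Σwᵢ·x·z = -424, Σwᵢ·z = -62.
So AᵀWA·[α, β]ᵀ = AᵀWz: [[245, 37]; [37, 8]]·[α, β]ᵀ = [-424, -62]ᵀ.
Determinant 245·8 − 37² = 591.
α = ((-424)·8 − 37·(-62))/591 = -366/197; β = (245·(-62) − 37·(-424))/591 = 166/197.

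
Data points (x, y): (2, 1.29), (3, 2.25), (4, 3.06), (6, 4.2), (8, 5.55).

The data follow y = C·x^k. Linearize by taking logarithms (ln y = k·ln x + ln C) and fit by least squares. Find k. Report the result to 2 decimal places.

k = 1.02

Linearized form: ln y = k·ln x + ln C. From the 5 transformed points,
AᵀA = [[11.1437, 7.0493]; [7.0493, 5]], rhs = [8.7529, 5.3329]ᵀ  (here Σln x = 7.0493, Σ(ln x)² = 11.1437, Σln y = 5.3329, Σln x·ln y = 8.7529).
Δ = 11.1437·5 − (7.0493)² = 6.0265; k = (8.7529·5 − 7.0493·5.3329)/6.0265 = 1.02412, ln C = (11.1437·5.3329 − 7.0493·8.7529)/6.0265 = -0.37729.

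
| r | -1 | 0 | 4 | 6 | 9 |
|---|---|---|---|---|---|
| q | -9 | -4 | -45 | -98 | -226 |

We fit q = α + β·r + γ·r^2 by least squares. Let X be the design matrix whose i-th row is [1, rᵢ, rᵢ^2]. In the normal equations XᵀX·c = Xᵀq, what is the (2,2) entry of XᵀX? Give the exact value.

Row 2 ↔ basis r, column 2 ↔ basis r, so (XᵀX)_{2,2} = Σᵢ (r)·(r) = (-1)·(-1) + (0)·(0) + (4)·(4) + (6)·(6) + (9)·(9) = 134.

134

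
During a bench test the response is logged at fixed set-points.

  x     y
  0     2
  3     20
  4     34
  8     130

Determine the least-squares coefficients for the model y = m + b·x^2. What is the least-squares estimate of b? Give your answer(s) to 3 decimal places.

Normal-equation sums: Σ1 = 4, Σx^2 = 89, Σx^2·x^2 = 4433.
Moment sums: Σy = 186, Σx^2·y = 9044.
AᵀA·[m, b]ᵀ = Aᵀy becomes [[4, 89]; [89, 4433]]·[m, b]ᵀ = [186, 9044]ᵀ.
Eliminating b: 4433·(row 1) − 89·(row 2) gives 9811·m = 4433·186 − 89·9044 = 19622, so m = 2.
Then b = (9044 − 89·2)/4433 = 2.

b = 2.000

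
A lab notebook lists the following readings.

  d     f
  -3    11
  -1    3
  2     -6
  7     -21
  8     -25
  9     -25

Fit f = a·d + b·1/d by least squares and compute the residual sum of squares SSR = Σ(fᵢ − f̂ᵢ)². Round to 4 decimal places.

Forming XᵀX = [[208, 6]; [6, 358033/254016]] and Xᵀf = [-620, -1337/72]ᵀ gives XᵀX·[a, b]ᵀ = Xᵀf.
Eliminating b: (358033/254016)·(row 1) − 6·(row 2) gives (4082893/15876)·a = (358033/254016)·(-620) − 6·(-1337/72) = -48419711/63504, so a = -48419711/16331572.
Then b = ((-1337/72) − 6·(-48419711/16331572))/(358033/254016) = -2261448/4082893.
Residuals: 31372895/16331572, -8470787/16331572, 1686443/8165786, -63553/379804, -4950222/4082893, 28493187/16331572; SSR = 34883263/4082893.

SSR = 8.5438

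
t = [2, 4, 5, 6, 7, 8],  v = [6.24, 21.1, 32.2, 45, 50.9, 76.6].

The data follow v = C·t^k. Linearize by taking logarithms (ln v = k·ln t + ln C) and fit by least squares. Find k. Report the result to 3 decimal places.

Linearized form: ln v = k·ln t + ln C. From the 6 transformed points,
Over the data: Σln t = 9.5060, Σ(ln t)² = 16.3136, Σln v = 20.4273, Σln t·ln v = 34.5739.
Normal system: [[16.3136, 9.5060]; [9.5060, 6]]·[k, ln C]ᵀ = [34.5739, 20.4273]ᵀ.
Slope k = (n·Σln t·ln v − Σln t·Σln v)/(n·Σ(ln t)² − (Σln t)²) = (6·34.5739 − 9.5060·20.4273)/7.5177 = 1.76398; ln C = (Σln v − k·Σln t)/n = 0.60982.

k = 1.764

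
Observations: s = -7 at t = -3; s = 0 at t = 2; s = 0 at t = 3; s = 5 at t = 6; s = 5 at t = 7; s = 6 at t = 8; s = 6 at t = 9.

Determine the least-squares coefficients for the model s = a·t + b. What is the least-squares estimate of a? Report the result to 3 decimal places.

Compute the Gram sums: Σt·t = 252, Σt = 32, Σ1 = 7.
Moment sums: Σt·s = 188, Σs = 15.
XᵀX·[a, b]ᵀ = Xᵀs becomes [[252, 32]; [32, 7]]·[a, b]ᵀ = [188, 15]ᵀ.
Determinant 252·7 − 32² = 740.
a = (188·7 − 32·15)/740 = 209/185; b = (252·15 − 32·188)/740 = -559/185.

a = 1.130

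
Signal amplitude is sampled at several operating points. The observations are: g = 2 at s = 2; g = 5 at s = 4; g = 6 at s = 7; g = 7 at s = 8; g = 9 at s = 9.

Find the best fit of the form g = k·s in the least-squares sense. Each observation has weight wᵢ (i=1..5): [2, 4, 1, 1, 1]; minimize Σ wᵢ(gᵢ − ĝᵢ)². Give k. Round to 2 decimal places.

k = 1.00

Compute the Gram sums: Σwᵢ·s·s = 266.
And Σwᵢ·s·g = 267.
AᵀWA·[k]ᵀ = AᵀWg becomes [[266]]·[k]ᵀ = [267]ᵀ.
k = 267/266 = 1.00376.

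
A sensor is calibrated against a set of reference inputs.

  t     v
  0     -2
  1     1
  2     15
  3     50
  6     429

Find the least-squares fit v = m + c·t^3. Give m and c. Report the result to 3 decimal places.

m = -1.895, c = 1.994

Setting ∂/∂m … = 0 gives: 5·m + 252·c = 493;  252·m + 47450·c = 94135.
(Σ1 = 5, Σt^3 = 252, Σt^3·t^3 = 47450, Σv = 493, Σt^3·v = 94135.)
Δ = 5·47450 − 252² = 173746.
m = (493·47450 − 252·94135)/173746 = -164585/86873; c = (5·94135 − 252·493)/173746 = 346439/173746.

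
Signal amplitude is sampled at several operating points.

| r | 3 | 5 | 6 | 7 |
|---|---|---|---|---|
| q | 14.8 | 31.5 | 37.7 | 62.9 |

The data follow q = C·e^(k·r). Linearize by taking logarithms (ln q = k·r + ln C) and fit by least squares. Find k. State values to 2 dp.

k = 0.35

Linearized form: ln q = k·r + ln C. From the 4 transformed points,
Σr = 21.0000, Σ(r)² = 119.0000, Σln q = 13.9158, Σr·ln q = 76.1026.
Equations: 119.0000·k + 21.0000·ln C = 76.1026;  21.0000·k + 4·ln C = 13.9158.
Slope k = (n·Σr·ln q − Σr·Σln q)/(n·Σ(r)² − (Σr)²) = (4·76.1026 − 21.0000·13.9158)/35.0000 = 0.34795; ln C = (Σln q − k·Σr)/n = 1.65223.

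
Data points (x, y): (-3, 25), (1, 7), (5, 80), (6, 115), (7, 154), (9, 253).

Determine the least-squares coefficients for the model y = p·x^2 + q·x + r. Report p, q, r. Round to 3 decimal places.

p = 2.986, q = 0.974, r = 1.565

Forming AᵀA = [[10965, 1387, 201]; [1387, 201, 25]; [201, 25, 6]] and Aᵀy = [34411, 4377, 634]ᵀ gives AᵀA·[p, q, r]ᵀ = Aᵀy.
Solving the 3×3 system (Gaussian elimination) gives p = 45989/15400, q = 15007/15400, r = 12053/7700.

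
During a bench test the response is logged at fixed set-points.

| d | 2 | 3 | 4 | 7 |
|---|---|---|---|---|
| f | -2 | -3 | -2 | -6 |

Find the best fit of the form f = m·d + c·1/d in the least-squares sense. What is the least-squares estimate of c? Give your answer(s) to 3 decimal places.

c = -0.529

Sums needed: Σd·d = 78, Σd·1/d = 4, Σ1/d·1/d = 3133/7056.
For Xᵀf: Σd·f = -63, Σ1/d·f = -47/14.
So XᵀX·[m, c]ᵀ = Xᵀf: [[78, 4]; [4, 3133/7056]]·[m, c]ᵀ = [-63, -47/14]ᵀ.
det = 78·(3133/7056) − 4² = 21913/1176.
m = ((-63)·(3133/7056) − 4·(-47/14))/(21913/1176) = -34209/43826; c = (78·(-47/14) − 4·(-63))/(21913/1176) = -11592/21913.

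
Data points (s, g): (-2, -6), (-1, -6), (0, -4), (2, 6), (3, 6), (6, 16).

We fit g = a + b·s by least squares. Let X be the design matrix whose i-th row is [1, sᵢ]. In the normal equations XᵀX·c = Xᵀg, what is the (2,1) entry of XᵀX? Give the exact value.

Row 2 ↔ basis s, column 1 ↔ basis 1, so (XᵀX)_{2,1} = Σᵢ s = (-2)·(1) + (-1)·(1) + (0)·(1) + (2)·(1) + (3)·(1) + (6)·(1) = 8.

8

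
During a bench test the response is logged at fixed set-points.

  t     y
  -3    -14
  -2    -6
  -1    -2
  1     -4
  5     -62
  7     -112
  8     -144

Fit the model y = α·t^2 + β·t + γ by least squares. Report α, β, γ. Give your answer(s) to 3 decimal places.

The normal equations are: 7221·α + 945·β + 153·γ = -16410;  945·α + 153·β + 15·γ = -2194;  153·α + 15·β + 7·γ = -344.
Row-reducing yields α = -11373/5683, β = -93871/51147, γ = -25042/17049.

α = -2.001, β = -1.835, γ = -1.469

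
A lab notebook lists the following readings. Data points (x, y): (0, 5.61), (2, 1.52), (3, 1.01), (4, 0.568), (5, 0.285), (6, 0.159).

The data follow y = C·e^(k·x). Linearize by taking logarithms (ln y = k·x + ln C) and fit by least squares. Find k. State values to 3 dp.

k = -0.586

Linearized form: ln y = k·x + ln C. From the 6 transformed points,
Σx = 20.0000, Σ(x)² = 90.0000, Σln y = -1.5065, Σx·ln y = -18.7047.
Equations: 90.0000·k + 20.0000·ln C = -18.7047;  20.0000·k + 6·ln C = -1.5065.
Solving (det = 140.0000): k = -0.58641, ln C = 1.70361.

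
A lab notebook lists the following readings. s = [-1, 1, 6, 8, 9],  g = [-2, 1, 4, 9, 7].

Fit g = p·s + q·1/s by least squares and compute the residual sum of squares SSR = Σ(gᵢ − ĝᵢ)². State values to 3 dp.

XᵀX·[p, q]ᵀ = Xᵀg reads: 183·p + 5·q = 162;  5·p + (10657/5184)·q = 401/72.
det = 183·(10657/5184) − 5² = 606877/1728.
p = (162·(10657/5184) − 5·(401/72))/(606877/1728) = 527358/606877; q = (183·(401/72) − 5·162)/(606877/1728) = 361512/606877.
Residuals: -324884/606877, -281993/606877, -796892/606877, 1197840/606877, -538251/606877; SSR = 4193010/606877.

SSR = 6.909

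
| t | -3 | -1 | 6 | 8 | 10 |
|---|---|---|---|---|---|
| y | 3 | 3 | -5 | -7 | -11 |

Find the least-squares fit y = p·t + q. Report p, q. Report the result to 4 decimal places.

p = -1.0769, q = 0.9077

The normal system MᵀM·[p, q]ᵀ = Mᵀy is [[210, 20]; [20, 5]]·[p, q]ᵀ = [-208, -17]ᵀ.
Δ = 210·5 − 20² = 650.
p = ((-208)·5 − 20·(-17))/650 = -14/13; q = (210·(-17) − 20·(-208))/650 = 59/65.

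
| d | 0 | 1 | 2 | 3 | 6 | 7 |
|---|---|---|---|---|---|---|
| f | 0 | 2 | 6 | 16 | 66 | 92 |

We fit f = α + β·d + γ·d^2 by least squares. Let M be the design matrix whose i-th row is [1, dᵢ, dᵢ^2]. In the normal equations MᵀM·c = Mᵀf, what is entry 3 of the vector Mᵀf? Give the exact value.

7054

Entry 3 ↔ basis d^2, so (Mᵀf)_{3} = Σᵢ (d^2)·fᵢ = (0)·(0) + (1)·(2) + (4)·(6) + (9)·(16) + (36)·(66) + (49)·(92) = 7054.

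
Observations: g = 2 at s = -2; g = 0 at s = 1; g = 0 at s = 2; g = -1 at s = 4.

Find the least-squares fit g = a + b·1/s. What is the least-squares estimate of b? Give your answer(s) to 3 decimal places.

b = -1.333

Setting ∂/∂a … = 0 gives: 4·a + (5/4)·b = 1;  (5/4)·a + (25/16)·b = -5/4.
Δ = 4·(25/16) − (5/4)² = 75/16.
a = (1·(25/16) − (5/4)·(-5/4))/(75/16) = 2/3; b = (4·(-5/4) − (5/4)·1)/(75/16) = -4/3.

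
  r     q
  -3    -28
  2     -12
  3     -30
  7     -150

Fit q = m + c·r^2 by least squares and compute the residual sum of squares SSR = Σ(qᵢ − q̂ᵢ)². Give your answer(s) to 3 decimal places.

SSR = 4.133

Normal-equation sums: Σ1 = 4, Σr^2 = 71, Σr^2·r^2 = 2579.
For Xᵀq: Σq = -220, Σr^2·q = -7920.
Δ = 4·2579 − 71² = 5275.
m = ((-220)·2579 − 71·(-7920))/5275 = -1012/1055; c = (4·(-7920) − 71·(-220))/5275 = -3212/1055.
Residuals: 76/211, 240/211, -346/211, 30/211; SSR = 872/211.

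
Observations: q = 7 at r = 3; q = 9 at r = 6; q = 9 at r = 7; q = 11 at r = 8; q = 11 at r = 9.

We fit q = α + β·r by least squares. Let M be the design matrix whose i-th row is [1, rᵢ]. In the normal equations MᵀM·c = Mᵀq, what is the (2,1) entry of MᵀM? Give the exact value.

33

Row 2 ↔ basis r, column 1 ↔ basis 1, so (MᵀM)_{2,1} = Σᵢ r = (3)·(1) + (6)·(1) + (7)·(1) + (8)·(1) + (9)·(1) = 33.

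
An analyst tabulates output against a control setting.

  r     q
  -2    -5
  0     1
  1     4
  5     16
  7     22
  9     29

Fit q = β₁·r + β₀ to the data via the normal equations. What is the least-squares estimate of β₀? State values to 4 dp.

β₀ = 0.9643

From the data, Σr·r = 160, Σr = 20, Σ1 = 6.
And Σr·q = 509, Σq = 67.
So MᵀM·[β₁, β₀]ᵀ = Mᵀq: [[160, 20]; [20, 6]]·[β₁, β₀]ᵀ = [509, 67]ᵀ.
Determinant 160·6 − 20² = 560.
β₁ = (509·6 − 20·67)/560 = 857/280; β₀ = (160·67 − 20·509)/560 = 27/28.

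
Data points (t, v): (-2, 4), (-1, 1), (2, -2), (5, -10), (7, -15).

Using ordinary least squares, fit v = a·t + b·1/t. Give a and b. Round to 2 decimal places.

a = -2.12, b = 1.57

Entries of XᵀX: Σt·t = 83, Σt·1/t = 5, Σ1/t·1/t = 3823/2450.
Moment sums: Σt·v = -168, Σ1/t·v = -57/7.
Normal equations: [[83, 5]; [5, 3823/2450]]·[a, b]ᵀ = [-168, -57/7]ᵀ.
Determinant 83·(3823/2450) − 5² = 256059/2450.
a = ((-168)·(3823/2450) − 5·(-57/7))/(256059/2450) = -180838/85353; b = (83·(-57/7) − 5·(-168))/(256059/2450) = 134050/85353.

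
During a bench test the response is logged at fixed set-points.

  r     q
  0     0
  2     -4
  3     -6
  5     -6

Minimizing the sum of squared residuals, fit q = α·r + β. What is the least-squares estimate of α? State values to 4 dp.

α = -1.2308

From the data, Σr·r = 38, Σr = 10, Σ1 = 4.
Moment sums: Σr·q = -56, Σq = -16.
Normal equations: [[38, 10]; [10, 4]]·[α, β]ᵀ = [-56, -16]ᵀ.
Eliminating β: 4·(row 1) − 10·(row 2) gives 52·α = 4·(-56) − 10·(-16) = -64, so α = -16/13.
Then β = ((-16) − 10·(-16/13))/4 = -12/13.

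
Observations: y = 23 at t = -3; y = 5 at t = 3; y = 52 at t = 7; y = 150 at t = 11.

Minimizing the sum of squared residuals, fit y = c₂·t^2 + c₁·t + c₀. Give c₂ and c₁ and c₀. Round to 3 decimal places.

The normal equations are: 17204·c₂ + 1674·c₁ + 188·c₀ = 20950;  1674·c₂ + 188·c₁ + 18·c₀ = 1960;  188·c₂ + 18·c₁ + 4·c₀ = 230.
(Σt^2·t^2 = 17204, Σt^2·t = 1674, Σt^2 = 188, Σt·t = 188, Σt = 18, Σ1 = 4, Σt^2·y = 20950, Σt·y = 1960, Σy = 230.)
Inverting the 3×3 Gram matrix, [c₂, c₁, c₀]ᵀ = [39885/26224, -20485/6556, 2015/26224]ᵀ.

c₂ = 1.521, c₁ = -3.125, c₀ = 0.077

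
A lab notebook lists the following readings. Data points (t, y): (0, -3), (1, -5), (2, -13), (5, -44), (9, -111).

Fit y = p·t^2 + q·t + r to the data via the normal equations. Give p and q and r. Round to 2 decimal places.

The normal system MᵀM·[p, q, r]ᵀ = Mᵀy is [[7203, 863, 111]; [863, 111, 17]; [111, 17, 5]]·[p, q, r]ᵀ = [-10148, -1250, -176]ᵀ.
Row-reducing yields p = -19492/20371, q = -71587/20371, r = -40941/20371.

p = -0.96, q = -3.51, r = -2.01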